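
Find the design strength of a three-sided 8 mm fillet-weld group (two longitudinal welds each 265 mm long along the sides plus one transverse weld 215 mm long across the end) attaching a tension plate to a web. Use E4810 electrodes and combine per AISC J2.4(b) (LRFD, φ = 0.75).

φR_n ≈ 944 kN

E48XX → F_EXX = 480 MPa.
t_e = 0.707 × 8 = 5.656 mm.
R_nwl = 0.6 × 480 × 5.656 × 530 × 10⁻³ = 863.3 kN (longitudinal, 2 welds).
R_nwt = 0.6 × 480 × 5.656 × 215 × 10⁻³ = 350.2 kN (transverse, base value).
(i) R_nwl + R_nwt = 1214 kN; (ii) 0.85 R_nwl + 1.5 R_nwt = 1259 kN.
R_n = max = 1259 kN [governs: (ii)]; φR_n = 944.4 kN.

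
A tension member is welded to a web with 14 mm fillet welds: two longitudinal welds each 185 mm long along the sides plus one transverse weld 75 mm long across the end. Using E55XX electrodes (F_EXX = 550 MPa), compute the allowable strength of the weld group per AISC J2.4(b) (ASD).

R_n/Ω ≈ 727 kN

t_e = 0.707 × 14 = 9.898 mm.
R_nwl = 0.6 × 550 × 9.898 × 370 × 10⁻³ = 1209 kN (longitudinal, 2 welds).
R_nwt = 0.6 × 550 × 9.898 × 75 × 10⁻³ = 245 kN (transverse, base value).
(i) R_nwl + R_nwt = 1454 kN; (ii) 0.85 R_nwl + 1.5 R_nwt = 1395 kN.
R_n = max = 1454 kN [governs: (i)]; R_n/Ω = 726.8 kN.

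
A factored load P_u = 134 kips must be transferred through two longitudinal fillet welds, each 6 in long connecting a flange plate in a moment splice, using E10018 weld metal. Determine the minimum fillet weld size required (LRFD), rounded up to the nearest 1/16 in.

E100XX → F_EXX = 100 ksi.
Total weld length L = 12 in.
Required throat t_e = P_u / (φ × 0.6 F_EXX × L) = 134 / (0.75 × 0.6 × 100 × 12) = 0.2481 in.
Required leg w = t_e / 0.707 = 0.351 in → use 3/8 in.

w = 3/8 in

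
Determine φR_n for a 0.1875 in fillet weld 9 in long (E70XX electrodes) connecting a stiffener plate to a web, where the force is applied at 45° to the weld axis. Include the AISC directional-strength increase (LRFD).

φR_n ≈ 48.8 kips

E70XX → F_EXX = 70 ksi.
t_e = 0.707 × 0.1875 = 0.1326 in; A_we = 0.1326 × 9 = 1.193 in².
Directional factor: 1.0 + 0.5 sin^1.5(45°) = 1.297.
F_nw = 0.6 × 70 × 1.297 = 54.49 ksi.
φR_n = 0.75 × 54.49 × 1.193 = 48.75 kips.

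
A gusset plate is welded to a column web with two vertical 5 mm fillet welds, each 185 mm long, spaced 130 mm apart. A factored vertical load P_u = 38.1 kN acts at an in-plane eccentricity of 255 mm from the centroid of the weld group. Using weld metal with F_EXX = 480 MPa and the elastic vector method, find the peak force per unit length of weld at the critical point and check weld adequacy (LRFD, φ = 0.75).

f_max ≈ 486 N/mm; adequate

Total weld length L_w = 370 mm. Treat welds as unit-width lines.
Polar moment about centroid: J = 2[d³/12 + d(b/2)²] = 2[185³/12 + 185×65²] = 2619000 mm³.
Direct shear f_v = P/L_w = 38.1×10³ / 370 = 103 N/mm (vertical).
Torsion M = P·e = 38.1×10³ × 255 = 9715500 N·mm.
Critical point at (x, y) = (65, 92.5) from centroid. f_tx = M·y/J = 343.2 N/mm; f_ty = M·x/J = 241.2 N/mm.
Resultant f_max = √[f_tx² + (f_v + f_ty)²] = √[343.2² + (103 + 241.2)²] = 486 N/mm.
Capacity per unit length: φr_n = 0.75 × 0.6 × 480 × (0.707 × 5) = 763.6 N/mm.
486 ≤ 763.6 → adequate.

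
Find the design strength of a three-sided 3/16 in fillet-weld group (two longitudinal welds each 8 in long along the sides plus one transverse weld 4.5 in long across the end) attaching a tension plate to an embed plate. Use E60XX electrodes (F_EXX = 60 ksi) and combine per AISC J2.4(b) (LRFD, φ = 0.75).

φR_n ≈ 73.4 kip

t_e = 0.707 × 0.1875 = 0.1326 in.
R_nwl = 0.6 × 60 × 0.1326 × 16 = 76.36 kip (longitudinal, 2 welds).
R_nwt = 0.6 × 60 × 0.1326 × 4.5 = 21.48 kip (transverse, base value).
(i) R_nwl + R_nwt = 97.83 kip; (ii) 0.85 R_nwl + 1.5 R_nwt = 97.12 kip.
R_n = max = 97.83 kip [governs: (i)]; φR_n = 73.37 kip.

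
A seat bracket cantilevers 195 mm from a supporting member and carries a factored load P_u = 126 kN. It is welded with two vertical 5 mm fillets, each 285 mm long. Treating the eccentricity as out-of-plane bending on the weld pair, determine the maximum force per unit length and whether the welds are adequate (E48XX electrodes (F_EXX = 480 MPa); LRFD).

L_w = 2 × 285 = 570 mm; section modulus (unit throat) S = 2 × L²/6 = 27080 mm².
Direct shear f_v = P/L_w = 126×10³/570 = 221.1 N/mm.
Moment M = P × e = 126×10³ × 195 = 24570000 N·mm; bending f_b = M/S = 907.5 N/mm.
f_max = √(f_v² + f_b²) = √(221.1² + 907.5²) = 934 N/mm.
φr_n = 0.75 × 0.6 × 480 × (0.707 × 5) = 763.6 N/mm → NOT adequate.

f_max ≈ 934 N/mm; NOT adequate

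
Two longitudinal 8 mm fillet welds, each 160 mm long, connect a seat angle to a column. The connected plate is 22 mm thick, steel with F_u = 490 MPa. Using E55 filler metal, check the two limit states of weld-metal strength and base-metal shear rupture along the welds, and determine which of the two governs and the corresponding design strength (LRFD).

E55XX → F_EXX = 550 MPa.
t_e = 0.707 × 8 = 5.656 mm; L = 320 mm.
Weld metal: φR_n = 0.75 × 0.6 × 550 × 5.656 × 320 × 10⁻³ = 448 kN.
Base metal (shear rupture): φR_n = 0.75 × 0.6 × 490 × 22 × 320 × 10⁻³ = 1552 kN.
Governing: weld metal.

φR_n ≈ 448 kN (weld metal governs)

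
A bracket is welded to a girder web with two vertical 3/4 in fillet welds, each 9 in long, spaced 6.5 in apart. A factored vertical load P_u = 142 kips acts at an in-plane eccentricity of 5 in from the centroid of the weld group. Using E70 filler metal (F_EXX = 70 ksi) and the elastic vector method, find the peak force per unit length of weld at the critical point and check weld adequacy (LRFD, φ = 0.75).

Total weld length L_w = 18 in. Treat welds as unit-width lines.
Polar moment about centroid: J = 2[d³/12 + d(b/2)²] = 2[9³/12 + 9×3.25²] = 311.6 in³.
Direct shear f_v = P/L_w = 142 / 18 = 7.889 kip/in (vertical).
Torsion M = P·e = 142 × 5 = 710 kip·in.
Critical point at (x, y) = (3.25, 4.5) from centroid. f_tx = M·y/J = 10.25 kip/in; f_ty = M·x/J = 7.405 kip/in.
Resultant f_max = √[f_tx² + (f_v + f_ty)²] = √[10.25² + (7.889 + 7.405)²] = 18.41 kip/in.
Capacity per unit length: φr_n = 0.75 × 0.6 × 70 × (0.707 × 0.75) = 16.7 kip/in.
18.41 > 16.7 → NOT adequate.

f_max ≈ 18.4 kip/in; NOT adequate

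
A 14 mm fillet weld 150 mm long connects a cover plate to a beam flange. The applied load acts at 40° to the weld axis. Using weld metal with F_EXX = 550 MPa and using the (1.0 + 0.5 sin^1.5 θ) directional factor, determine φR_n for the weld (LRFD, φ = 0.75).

t_e = 0.707 × 14 = 9.898 mm; A_we = 9.898 × 150 = 1485 mm².
Directional factor: 1.0 + 0.5 sin^1.5(40°) = 1.258.
F_nw = 0.6 × 550 × 1.258 = 415 MPa.
φR_n = 0.75 × 415 × 1485 × 10⁻³ = 462.1 kN.

φR_n ≈ 462 kN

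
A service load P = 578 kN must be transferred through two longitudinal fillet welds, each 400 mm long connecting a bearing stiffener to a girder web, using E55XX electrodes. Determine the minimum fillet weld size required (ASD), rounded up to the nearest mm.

E55XX → F_EXX = 550 MPa.
Total weld length L = 800 mm.
Required throat t_e = P × Ω / (0.6 F_EXX × L) = 578 × 2.0 / (0.6 × 550 × 800 × 10⁻³) = 4.379 mm.
Required leg w = t_e / 0.707 = 6.193 mm → use 7 mm.

w = 7 mm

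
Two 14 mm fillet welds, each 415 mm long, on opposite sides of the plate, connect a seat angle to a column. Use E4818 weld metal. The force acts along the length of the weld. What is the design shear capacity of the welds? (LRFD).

φR_n ≈ 1770 kN

E48XX → F_EXX = 480 MPa.
Effective throat t_e = 0.707 × 14 = 9.898 mm.
Total length L = 830 mm; A_we = 9.898 × 830 = 8215 mm².
F_nw = 0.6 F_EXX = 0.6 × 480 = 288 MPa.
φR_n = 0.75 × 288 × 8215 × 10⁻³ = 1775 kN.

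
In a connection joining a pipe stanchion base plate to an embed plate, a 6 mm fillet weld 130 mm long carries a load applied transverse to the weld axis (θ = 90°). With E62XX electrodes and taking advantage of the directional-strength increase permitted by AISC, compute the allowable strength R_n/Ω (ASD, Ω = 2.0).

E62XX → F_EXX = 620 MPa.
t_e = 0.707 × 6 = 4.242 mm; A_we = 4.242 × 130 = 551.5 mm².
Directional factor: 1.0 + 0.5 sin^1.5(90°) = 1.5.
F_nw = 0.6 × 620 × 1.5 = 558 MPa.
R_n/Ω = (558 × 551.5) / 2.0 × 10⁻³ = 153.9 kN.

R_n/Ω ≈ 154 kN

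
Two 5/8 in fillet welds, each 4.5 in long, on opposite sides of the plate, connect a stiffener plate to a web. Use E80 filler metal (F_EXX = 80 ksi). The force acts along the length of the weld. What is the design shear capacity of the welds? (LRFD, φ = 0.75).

Effective throat t_e = 0.707 × 0.625 = 0.4419 in.
Total length L = 9 in; A_we = 0.4419 × 9 = 3.977 in².
F_nw = 0.6 F_EXX = 0.6 × 80 = 48 ksi.
φR_n = 0.75 × 48 × 3.977 = 143.2 kip.

φR_n ≈ 143 kip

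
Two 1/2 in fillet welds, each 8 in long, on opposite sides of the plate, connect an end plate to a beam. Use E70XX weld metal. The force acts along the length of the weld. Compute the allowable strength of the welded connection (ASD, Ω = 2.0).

R_n/Ω ≈ 119 kip

E70XX → F_EXX = 70 ksi.
Effective throat t_e = 0.707 × 0.5 = 0.3535 in.
Total length L = 16 in; A_we = 0.3535 × 16 = 5.656 in².
F_nw = 0.6 F_EXX = 0.6 × 70 = 42 ksi.
R_n = 42 × 5.656 = 237.6 kip; R_n/Ω = 237.6/2.0 = 118.8 kip.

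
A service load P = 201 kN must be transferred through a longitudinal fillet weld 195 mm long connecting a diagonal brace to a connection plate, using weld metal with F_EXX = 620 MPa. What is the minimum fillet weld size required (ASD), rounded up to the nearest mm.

Total weld length L = 195 mm.
Required throat t_e = P × Ω / (0.6 F_EXX × L) = 201 × 2.0 / (0.6 × 620 × 195 × 10⁻³) = 5.542 mm.
Required leg w = t_e / 0.707 = 7.838 mm → use 8 mm.

w = 8 mm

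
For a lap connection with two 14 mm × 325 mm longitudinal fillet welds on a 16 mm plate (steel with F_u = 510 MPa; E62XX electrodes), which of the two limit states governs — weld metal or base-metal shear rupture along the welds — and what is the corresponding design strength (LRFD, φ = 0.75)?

E62XX → F_EXX = 620 MPa.
t_e = 0.707 × 14 = 9.898 mm; L = 650 mm.
Weld metal: φR_n = 0.75 × 0.6 × 620 × 9.898 × 650 × 10⁻³ = 1795 kN.
Base metal (shear rupture): φR_n = 0.75 × 0.6 × 510 × 16 × 650 × 10⁻³ = 2387 kN.
Governing: weld metal.

φR_n ≈ 1800 kN (weld metal governs)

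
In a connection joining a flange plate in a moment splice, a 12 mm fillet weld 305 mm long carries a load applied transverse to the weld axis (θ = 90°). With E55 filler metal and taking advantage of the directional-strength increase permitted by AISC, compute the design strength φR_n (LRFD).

φR_n ≈ 961 kN

E55XX → F_EXX = 550 MPa.
t_e = 0.707 × 12 = 8.484 mm; A_we = 8.484 × 305 = 2588 mm².
Directional factor: 1.0 + 0.5 sin^1.5(90°) = 1.5.
F_nw = 0.6 × 550 × 1.5 = 495 MPa.
φR_n = 0.75 × 495 × 2588 × 10⁻³ = 960.7 kN.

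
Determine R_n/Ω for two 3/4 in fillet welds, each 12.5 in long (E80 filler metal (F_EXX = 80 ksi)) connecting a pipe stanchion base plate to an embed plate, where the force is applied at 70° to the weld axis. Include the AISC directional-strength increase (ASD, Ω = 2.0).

R_n/Ω ≈ 463 kips

t_e = 0.707 × 0.75 = 0.5302 in; A_we = 0.5302 × 25 = 13.26 in².
Directional factor: 1.0 + 0.5 sin^1.5(70°) = 1.455.
F_nw = 0.6 × 80 × 1.455 = 69.86 ksi.
R_n/Ω = (69.86 × 13.26) / 2.0 = 463.1 kips.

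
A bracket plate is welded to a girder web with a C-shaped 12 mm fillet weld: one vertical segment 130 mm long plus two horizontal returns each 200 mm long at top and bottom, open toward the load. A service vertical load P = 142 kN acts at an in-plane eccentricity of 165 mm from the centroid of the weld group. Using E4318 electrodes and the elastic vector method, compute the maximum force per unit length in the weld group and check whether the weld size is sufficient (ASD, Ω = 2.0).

E43XX → F_EXX = 430 MPa.
Total weld length L_w = 530 mm. Treat welds as unit-width lines.
Centroid: x̄ = 2×200×100 / 530 = 75.47 mm from the vertical weld.
Polar moment about centroid: J = I_x + I_y = [130³/12 + 2×200×65²] + [130×75.47² + 2(200³/12 + 200×24.53²)] = 4188000 mm³.
Direct shear f_v = P/L_w = 142×10³ / 530 = 267.9 N/mm (vertical).
Torsion M = P·e = 142×10³ × 165 = 23430000 N·mm.
Critical point at (x, y) = (124.5, 65) from centroid. f_tx = M·y/J = 363.7 N/mm; f_ty = M·x/J = 696.8 N/mm.
Resultant f_max = √[f_tx² + (f_v + f_ty)²] = √[363.7² + (267.9 + 696.8)²] = 1031 N/mm.
Capacity per unit length: r_n/Ω = (1/2.0) × 0.6 × 430 × (0.707 × 12) = 1094 N/mm.
1031 ≤ 1094 → adequate.

f_max ≈ 1030 N/mm; adequate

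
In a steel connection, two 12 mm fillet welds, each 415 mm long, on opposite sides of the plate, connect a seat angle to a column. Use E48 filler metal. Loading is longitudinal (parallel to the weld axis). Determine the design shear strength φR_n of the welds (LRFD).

φR_n ≈ 1520 kN

E48XX → F_EXX = 480 MPa.
Effective throat t_e = 0.707 × 12 = 8.484 mm.
Total length L = 830 mm; A_we = 8.484 × 830 = 7042 mm².
F_nw = 0.6 F_EXX = 0.6 × 480 = 288 MPa.
φR_n = 0.75 × 288 × 7042 × 10⁻³ = 1521 kN.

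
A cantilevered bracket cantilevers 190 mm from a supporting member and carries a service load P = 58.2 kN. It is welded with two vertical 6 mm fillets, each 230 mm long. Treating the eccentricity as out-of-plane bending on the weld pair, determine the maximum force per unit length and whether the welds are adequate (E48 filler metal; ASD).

f_max ≈ 640 N/mm; NOT adequate

E48XX → F_EXX = 480 MPa.
L_w = 2 × 230 = 460 mm; section modulus (unit throat) S = 2 × L²/6 = 17630 mm².
Direct shear f_v = P/L_w = 58.2×10³/460 = 126.5 N/mm.
Moment M = P × e = 58.2×10³ × 190 = 11058000 N·mm; bending f_b = M/S = 627.1 N/mm.
f_max = √(f_v² + f_b²) = √(126.5² + 627.1²) = 639.7 N/mm.
r_n/Ω = (1/2.0) × 0.6 × 480 × (0.707 × 6) = 610.8 N/mm → NOT adequate.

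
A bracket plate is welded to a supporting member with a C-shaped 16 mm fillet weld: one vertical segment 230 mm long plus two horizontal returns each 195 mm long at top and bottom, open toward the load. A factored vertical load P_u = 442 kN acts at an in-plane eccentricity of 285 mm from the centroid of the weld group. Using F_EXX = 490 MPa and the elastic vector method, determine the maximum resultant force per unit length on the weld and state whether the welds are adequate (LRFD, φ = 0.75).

f_max ≈ 3100 N/mm; NOT adequate

Total weld length L_w = 620 mm. Treat welds as unit-width lines.
Centroid: x̄ = 2×195×97.5 / 620 = 61.33 mm from the vertical weld.
Polar moment about centroid: J = I_x + I_y = [230³/12 + 2×195×115²] + [230×61.33² + 2(195³/12 + 195×36.17²)] = 8783000 mm³.
Direct shear f_v = P/L_w = 442×10³ / 620 = 712.9 N/mm (vertical).
Torsion M = P·e = 442×10³ × 285 = 125970000 N·mm.
Critical point at (x, y) = (133.7, 115) from centroid. f_tx = M·y/J = 1649 N/mm; f_ty = M·x/J = 1917 N/mm.
Resultant f_max = √[f_tx² + (f_v + f_ty)²] = √[1649² + (712.9 + 1917)²] = 3105 N/mm.
Capacity per unit length: φr_n = 0.75 × 0.6 × 490 × (0.707 × 16) = 2494 N/mm.
3105 > 2494 → NOT adequate.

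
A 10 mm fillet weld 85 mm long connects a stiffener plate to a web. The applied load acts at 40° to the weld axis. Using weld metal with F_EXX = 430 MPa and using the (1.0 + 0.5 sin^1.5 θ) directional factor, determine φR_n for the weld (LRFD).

t_e = 0.707 × 10 = 7.07 mm; A_we = 7.07 × 85 = 600.9 mm².
Directional factor: 1.0 + 0.5 sin^1.5(40°) = 1.258.
F_nw = 0.6 × 430 × 1.258 = 324.5 MPa.
φR_n = 0.75 × 324.5 × 600.9 × 10⁻³ = 146.2 kN.

φR_n ≈ 146 kN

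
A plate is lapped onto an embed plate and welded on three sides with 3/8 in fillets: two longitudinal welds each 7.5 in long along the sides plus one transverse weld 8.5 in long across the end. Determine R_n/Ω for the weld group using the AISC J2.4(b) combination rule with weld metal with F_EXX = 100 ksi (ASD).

t_e = 0.707 × 0.375 = 0.2651 in.
R_nwl = 0.6 × 100 × 0.2651 × 15 = 238.6 kips (longitudinal, 2 welds).
R_nwt = 0.6 × 100 × 0.2651 × 8.5 = 135.2 kips (transverse, base value).
(i) R_nwl + R_nwt = 373.8 kips; (ii) 0.85 R_nwl + 1.5 R_nwt = 405.6 kips.
R_n = max = 405.6 kips [governs: (ii)]; R_n/Ω = 202.8 kips.

R_n/Ω ≈ 203 kips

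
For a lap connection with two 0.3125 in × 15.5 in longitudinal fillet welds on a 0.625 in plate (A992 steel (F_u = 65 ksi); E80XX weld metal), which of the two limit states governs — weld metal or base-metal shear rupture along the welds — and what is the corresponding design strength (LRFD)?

φR_n ≈ 247 kips (weld metal governs)

E80XX → F_EXX = 80 ksi.
t_e = 0.707 × 0.3125 = 0.2209 in; L = 31 in.
Weld metal: φR_n = 0.75 × 0.6 × 80 × 0.2209 × 31 = 246.6 kips.
Base metal (shear rupture): φR_n = 0.75 × 0.6 × 65 × 0.625 × 31 = 566.7 kips.
Governing: weld metal.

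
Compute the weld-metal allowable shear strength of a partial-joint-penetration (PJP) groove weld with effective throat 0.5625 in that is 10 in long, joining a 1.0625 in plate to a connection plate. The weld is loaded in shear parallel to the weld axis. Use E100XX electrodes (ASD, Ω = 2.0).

R_n/Ω ≈ 169 kips

E100XX → F_EXX = 100 ksi.
Effective throat (given) t_e = 0.5625 in.
A_we = 0.5625 × 10 = 5.625 in².
F_nw = 0.6 F_EXX = 60 ksi.
R_n/Ω = (60 × 5.625) / 2.0 = 168.8 kips.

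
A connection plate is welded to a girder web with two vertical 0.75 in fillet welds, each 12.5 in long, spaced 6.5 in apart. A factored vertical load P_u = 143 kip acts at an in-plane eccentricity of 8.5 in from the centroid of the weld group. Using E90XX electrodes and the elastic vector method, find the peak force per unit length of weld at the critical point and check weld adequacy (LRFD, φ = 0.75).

f_max ≈ 17.9 kip/in; adequate

E90XX → F_EXX = 90 ksi.
Total weld length L_w = 25 in. Treat welds as unit-width lines.
Polar moment about centroid: J = 2[d³/12 + d(b/2)²] = 2[12.5³/12 + 12.5×3.25²] = 589.6 in³.
Direct shear f_v = P/L_w = 143 / 25 = 5.72 kip/in (vertical).
Torsion M = P·e = 143 × 8.5 = 1215.5 kip·in.
Critical point at (x, y) = (3.25, 6.25) from centroid. f_tx = M·y/J = 12.89 kip/in; f_ty = M·x/J = 6.7 kip/in.
Resultant f_max = √[f_tx² + (f_v + f_ty)²] = √[12.89² + (5.72 + 6.7)²] = 17.9 kip/in.
Capacity per unit length: φr_n = 0.75 × 0.6 × 90 × (0.707 × 0.75) = 21.48 kip/in.
17.9 ≤ 21.48 → adequate.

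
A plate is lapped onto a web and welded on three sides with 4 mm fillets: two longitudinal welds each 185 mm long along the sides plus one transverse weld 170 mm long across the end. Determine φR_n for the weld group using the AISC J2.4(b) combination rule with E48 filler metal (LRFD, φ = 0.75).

E48XX → F_EXX = 480 MPa.
t_e = 0.707 × 4 = 2.828 mm.
R_nwl = 0.6 × 480 × 2.828 × 370 × 10⁻³ = 301.4 kN (longitudinal, 2 welds).
R_nwt = 0.6 × 480 × 2.828 × 170 × 10⁻³ = 138.5 kN (transverse, base value).
(i) R_nwl + R_nwt = 439.8 kN; (ii) 0.85 R_nwl + 1.5 R_nwt = 463.8 kN.
R_n = max = 463.8 kN [governs: (ii)]; φR_n = 347.9 kN.

φR_n ≈ 348 kN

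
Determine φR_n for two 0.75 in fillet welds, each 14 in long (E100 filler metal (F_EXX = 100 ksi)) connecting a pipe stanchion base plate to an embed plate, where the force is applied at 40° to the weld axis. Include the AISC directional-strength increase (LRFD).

φR_n ≈ 840 kips

t_e = 0.707 × 0.75 = 0.5302 in; A_we = 0.5302 × 28 = 14.85 in².
Directional factor: 1.0 + 0.5 sin^1.5(40°) = 1.258.
F_nw = 0.6 × 100 × 1.258 = 75.46 ksi.
φR_n = 0.75 × 75.46 × 14.85 = 840.3 kips.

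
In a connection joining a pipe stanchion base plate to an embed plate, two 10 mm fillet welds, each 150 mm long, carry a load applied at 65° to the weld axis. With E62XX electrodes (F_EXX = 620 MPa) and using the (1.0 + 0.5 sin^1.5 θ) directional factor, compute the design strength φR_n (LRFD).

t_e = 0.707 × 10 = 7.07 mm; A_we = 7.07 × 300 = 2121 mm².
Directional factor: 1.0 + 0.5 sin^1.5(65°) = 1.431.
F_nw = 0.6 × 620 × 1.431 = 532.5 MPa.
φR_n = 0.75 × 532.5 × 2121 × 10⁻³ = 847 kN.

φR_n ≈ 847 kN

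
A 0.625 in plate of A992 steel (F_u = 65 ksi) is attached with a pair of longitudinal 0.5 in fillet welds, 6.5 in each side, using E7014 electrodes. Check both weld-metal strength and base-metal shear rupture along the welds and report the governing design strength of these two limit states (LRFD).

φR_n ≈ 145 kip (weld metal governs)

E70XX → F_EXX = 70 ksi.
t_e = 0.707 × 0.5 = 0.3535 in; L = 13 in.
Weld metal: φR_n = 0.75 × 0.6 × 70 × 0.3535 × 13 = 144.8 kip.
Base metal (shear rupture): φR_n = 0.75 × 0.6 × 65 × 0.625 × 13 = 237.7 kip.
Governing: weld metal.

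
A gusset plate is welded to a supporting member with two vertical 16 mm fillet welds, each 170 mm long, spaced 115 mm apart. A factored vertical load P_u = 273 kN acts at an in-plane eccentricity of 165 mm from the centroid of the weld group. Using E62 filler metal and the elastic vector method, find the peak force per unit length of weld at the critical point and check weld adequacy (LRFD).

f_max ≈ 2910 N/mm; adequate

E62XX → F_EXX = 620 MPa.
Total weld length L_w = 340 mm. Treat welds as unit-width lines.
Polar moment about centroid: J = 2[d³/12 + d(b/2)²] = 2[170³/12 + 170×57.5²] = 1943000 mm³.
Direct shear f_v = P/L_w = 273×10³ / 340 = 802.9 N/mm (vertical).
Torsion M = P·e = 273×10³ × 165 = 45045000 N·mm.
Critical point at (x, y) = (57.5, 85) from centroid. f_tx = M·y/J = 1971 N/mm; f_ty = M·x/J = 1333 N/mm.
Resultant f_max = √[f_tx² + (f_v + f_ty)²] = √[1971² + (802.9 + 1333)²] = 2906 N/mm.
Capacity per unit length: φr_n = 0.75 × 0.6 × 620 × (0.707 × 16) = 3156 N/mm.
2906 ≤ 3156 → adequate.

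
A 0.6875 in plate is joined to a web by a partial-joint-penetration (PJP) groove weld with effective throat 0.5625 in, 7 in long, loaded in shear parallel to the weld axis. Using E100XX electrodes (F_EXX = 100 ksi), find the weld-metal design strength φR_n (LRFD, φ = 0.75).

Effective throat (given) t_e = 0.5625 in.
A_we = 0.5625 × 7 = 3.938 in².
F_nw = 0.6 F_EXX = 60 ksi.
φR_n = 0.75 × 60 × 3.938 = 177.2 kips.

φR_n ≈ 177 kips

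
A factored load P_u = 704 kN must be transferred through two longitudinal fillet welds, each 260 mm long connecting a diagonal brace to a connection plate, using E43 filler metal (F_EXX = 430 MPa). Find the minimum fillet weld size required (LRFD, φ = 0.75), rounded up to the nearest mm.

Total weld length L = 520 mm.
Required throat t_e = P_u / (φ × 0.6 F_EXX × L) = 704 / (0.75 × 0.6 × 430 × 520 × 10⁻³) = 6.997 mm.
Required leg w = t_e / 0.707 = 9.896 mm → use 10 mm.

w = 10 mm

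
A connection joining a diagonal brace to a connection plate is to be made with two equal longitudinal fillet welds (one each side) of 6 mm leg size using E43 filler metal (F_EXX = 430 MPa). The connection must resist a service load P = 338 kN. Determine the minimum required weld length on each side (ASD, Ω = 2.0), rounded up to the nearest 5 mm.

L = 310 mm on each side

Throat t_e = 0.707 × 6 = 4.242 mm.
r_n/Ω = (0.6 × 430 × 4.242) / 2.0 = 547.2 N/mm = 0.5472 kN/mm.
L_req = P / (r_n/Ω) = 338 / 0.5472 = 617.7 mm total.
Per side: 617.7 / 2 = 308.8 mm.
Round up → use L = 310 mm on each side.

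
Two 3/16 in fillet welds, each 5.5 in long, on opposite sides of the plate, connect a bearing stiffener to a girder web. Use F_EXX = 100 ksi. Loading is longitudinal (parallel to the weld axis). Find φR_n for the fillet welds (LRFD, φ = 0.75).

φR_n ≈ 65.6 kip

Effective throat t_e = 0.707 × 0.1875 = 0.1326 in.
Total length L = 11 in; A_we = 0.1326 × 11 = 1.458 in².
F_nw = 0.6 F_EXX = 0.6 × 100 = 60 ksi.
φR_n = 0.75 × 60 × 1.458 = 65.62 kip.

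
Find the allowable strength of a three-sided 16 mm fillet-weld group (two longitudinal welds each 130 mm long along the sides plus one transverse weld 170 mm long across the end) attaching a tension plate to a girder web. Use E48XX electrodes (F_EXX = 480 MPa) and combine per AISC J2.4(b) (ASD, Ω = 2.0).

R_n/Ω ≈ 775 kN

t_e = 0.707 × 16 = 11.31 mm.
R_nwl = 0.6 × 480 × 11.31 × 260 × 10⁻³ = 847 kN (longitudinal, 2 welds).
R_nwt = 0.6 × 480 × 11.31 × 170 × 10⁻³ = 553.8 kN (transverse, base value).
(i) R_nwl + R_nwt = 1401 kN; (ii) 0.85 R_nwl + 1.5 R_nwt = 1551 kN.
R_n = max = 1551 kN [governs: (ii)]; R_n/Ω = 775.4 kN.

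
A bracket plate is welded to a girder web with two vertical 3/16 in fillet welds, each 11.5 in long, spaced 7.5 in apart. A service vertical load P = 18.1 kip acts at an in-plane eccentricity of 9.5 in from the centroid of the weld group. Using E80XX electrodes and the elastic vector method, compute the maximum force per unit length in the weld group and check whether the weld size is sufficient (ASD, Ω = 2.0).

E80XX → F_EXX = 80 ksi.
Total weld length L_w = 23 in. Treat welds as unit-width lines.
Polar moment about centroid: J = 2[d³/12 + d(b/2)²] = 2[11.5³/12 + 11.5×3.75²] = 576.9 in³.
Direct shear f_v = P/L_w = 18.1 / 23 = 0.787 kip/in (vertical).
Torsion M = P·e = 18.1 × 9.5 = 171.95 kip·in.
Critical point at (x, y) = (3.75, 5.75) from centroid. f_tx = M·y/J = 1.714 kip/in; f_ty = M·x/J = 1.118 kip/in.
Resultant f_max = √[f_tx² + (f_v + f_ty)²] = √[1.714² + (0.787 + 1.118)²] = 2.562 kip/in.
Capacity per unit length: r_n/Ω = (1/2.0) × 0.6 × 80 × (0.707 × 0.1875) = 3.181 kip/in.
2.562 ≤ 3.181 → adequate.

f_max ≈ 2.56 kip/in; adequate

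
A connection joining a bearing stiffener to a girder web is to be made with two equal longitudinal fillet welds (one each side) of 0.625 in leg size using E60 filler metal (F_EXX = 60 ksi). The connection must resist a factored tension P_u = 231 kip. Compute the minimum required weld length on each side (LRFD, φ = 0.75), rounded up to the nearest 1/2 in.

Throat t_e = 0.707 × 0.625 = 0.4419 in.
φr_n = 0.75 × 0.6 × 60 × 0.4419 = 11.93 kip/in.
L_req = P_u / φr_n = 231 / 11.93 = 19.36 in total.
Per side: 19.36 / 2 = 9.681 in.
Round up → use L = 10 in on each side.

L = 10 in on each side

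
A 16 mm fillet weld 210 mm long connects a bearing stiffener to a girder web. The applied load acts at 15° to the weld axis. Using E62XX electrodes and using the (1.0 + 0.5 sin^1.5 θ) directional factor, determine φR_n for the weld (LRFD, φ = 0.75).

φR_n ≈ 706 kN

E62XX → F_EXX = 620 MPa.
t_e = 0.707 × 16 = 11.31 mm; A_we = 11.31 × 210 = 2376 mm².
Directional factor: 1.0 + 0.5 sin^1.5(15°) = 1.066.
F_nw = 0.6 × 620 × 1.066 = 396.5 MPa.
φR_n = 0.75 × 396.5 × 2376 × 10⁻³ = 706.4 kN.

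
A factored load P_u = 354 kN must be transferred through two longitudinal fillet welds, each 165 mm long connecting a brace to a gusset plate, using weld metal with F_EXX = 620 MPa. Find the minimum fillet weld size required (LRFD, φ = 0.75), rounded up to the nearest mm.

Total weld length L = 330 mm.
Required throat t_e = P_u / (φ × 0.6 F_EXX × L) = 354 / (0.75 × 0.6 × 620 × 330 × 10⁻³) = 3.845 mm.
Required leg w = t_e / 0.707 = 5.438 mm → use 6 mm.

w = 6 mm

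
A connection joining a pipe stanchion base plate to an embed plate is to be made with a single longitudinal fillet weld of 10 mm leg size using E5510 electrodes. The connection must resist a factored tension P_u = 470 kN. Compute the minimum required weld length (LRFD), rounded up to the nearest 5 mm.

E55XX → F_EXX = 550 MPa.
Throat t_e = 0.707 × 10 = 7.07 mm.
φr_n = 0.75 × 0.6 × 550 × 7.07 × 10⁻³ = 1.75 kN/mm.
L_req = P_u / φr_n = 470 / 1.75 = 268.6 mm total.
Round up → use L = 270 mm.

L = 270 mm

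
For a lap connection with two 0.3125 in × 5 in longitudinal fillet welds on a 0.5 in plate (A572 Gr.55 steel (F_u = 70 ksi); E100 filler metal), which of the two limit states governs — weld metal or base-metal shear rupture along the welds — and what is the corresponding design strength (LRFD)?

E100XX → F_EXX = 100 ksi.
t_e = 0.707 × 0.3125 = 0.2209 in; L = 10 in.
Weld metal: φR_n = 0.75 × 0.6 × 100 × 0.2209 × 10 = 99.42 kips.
Base metal (shear rupture): φR_n = 0.75 × 0.6 × 70 × 0.5 × 10 = 157.5 kips.
Governing: weld metal.

φR_n ≈ 99.4 kips (weld metal governs)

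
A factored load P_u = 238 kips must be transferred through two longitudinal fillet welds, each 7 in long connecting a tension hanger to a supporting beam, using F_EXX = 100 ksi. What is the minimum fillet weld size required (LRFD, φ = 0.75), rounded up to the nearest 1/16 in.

Total weld length L = 14 in.
Required throat t_e = P_u / (φ × 0.6 F_EXX × L) = 238 / (0.75 × 0.6 × 100 × 14) = 0.3778 in.
Required leg w = t_e / 0.707 = 0.5343 in → use 9/16 in.

w = 9/16 in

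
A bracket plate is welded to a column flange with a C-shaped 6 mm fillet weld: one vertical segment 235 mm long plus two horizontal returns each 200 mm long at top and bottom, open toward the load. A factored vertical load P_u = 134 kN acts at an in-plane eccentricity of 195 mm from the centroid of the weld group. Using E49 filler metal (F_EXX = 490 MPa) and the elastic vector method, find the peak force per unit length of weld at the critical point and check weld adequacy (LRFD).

f_max ≈ 675 N/mm; adequate

Total weld length L_w = 635 mm. Treat welds as unit-width lines.
Centroid: x̄ = 2×200×100 / 635 = 62.99 mm from the vertical weld.
Polar moment about centroid: J = I_x + I_y = [235³/12 + 2×200×117.5²] + [235×62.99² + 2(200³/12 + 200×37.01²)] = 9418000 mm³.
Direct shear f_v = P/L_w = 134×10³ / 635 = 211 N/mm (vertical).
Torsion M = P·e = 134×10³ × 195 = 26130000 N·mm.
Critical point at (x, y) = (137, 117.5) from centroid. f_tx = M·y/J = 326 N/mm; f_ty = M·x/J = 380.1 N/mm.
Resultant f_max = √[f_tx² + (f_v + f_ty)²] = √[326² + (211 + 380.1)²] = 675.1 N/mm.
Capacity per unit length: φr_n = 0.75 × 0.6 × 490 × (0.707 × 6) = 935.4 N/mm.
675.1 ≤ 935.4 → adequate.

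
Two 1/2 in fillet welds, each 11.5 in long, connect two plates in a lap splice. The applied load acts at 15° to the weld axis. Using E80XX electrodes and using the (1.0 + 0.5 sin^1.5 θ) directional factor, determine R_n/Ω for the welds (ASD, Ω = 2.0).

R_n/Ω ≈ 208 kip

E80XX → F_EXX = 80 ksi.
t_e = 0.707 × 0.5 = 0.3535 in; A_we = 0.3535 × 23 = 8.13 in².
Directional factor: 1.0 + 0.5 sin^1.5(15°) = 1.066.
F_nw = 0.6 × 80 × 1.066 = 51.16 ksi.
R_n/Ω = (51.16 × 8.13) / 2.0 = 208 kip.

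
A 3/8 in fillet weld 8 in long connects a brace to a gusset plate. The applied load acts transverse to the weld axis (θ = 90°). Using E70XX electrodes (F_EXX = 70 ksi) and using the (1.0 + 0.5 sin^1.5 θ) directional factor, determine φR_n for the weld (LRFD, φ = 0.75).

t_e = 0.707 × 0.375 = 0.2651 in; A_we = 0.2651 × 8 = 2.121 in².
Directional factor: 1.0 + 0.5 sin^1.5(90°) = 1.5.
F_nw = 0.6 × 70 × 1.5 = 63 ksi.
φR_n = 0.75 × 63 × 2.121 = 100.2 kips.

φR_n ≈ 100 kips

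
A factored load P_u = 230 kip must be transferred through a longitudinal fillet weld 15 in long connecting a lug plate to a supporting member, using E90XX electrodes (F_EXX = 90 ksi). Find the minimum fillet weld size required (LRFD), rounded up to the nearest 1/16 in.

w = 9/16 in

Total weld length L = 15 in.
Required throat t_e = P_u / (φ × 0.6 F_EXX × L) = 230 / (0.75 × 0.6 × 90 × 15) = 0.3786 in.
Required leg w = t_e / 0.707 = 0.5355 in → use 9/16 in.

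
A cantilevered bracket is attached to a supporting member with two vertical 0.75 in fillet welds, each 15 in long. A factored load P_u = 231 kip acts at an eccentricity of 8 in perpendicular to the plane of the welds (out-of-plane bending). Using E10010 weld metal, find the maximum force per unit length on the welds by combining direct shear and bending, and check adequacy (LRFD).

f_max ≈ 25.8 kip/in; NOT adequate

E100XX → F_EXX = 100 ksi.
L_w = 2 × 15 = 30 in; section modulus (unit throat) S = 2 × L²/6 = 75 in².
Direct shear f_v = P/L_w = 231/30 = 7.7 kip/in.
Moment M = P × e = 231 × 8 = 1848 kip·in; bending f_b = M/S = 24.64 kip/in.
f_max = √(f_v² + f_b²) = √(7.7² + 24.64²) = 25.82 kip/in.
φr_n = 0.75 × 0.6 × 100 × (0.707 × 0.75) = 23.86 kip/in → NOT adequate.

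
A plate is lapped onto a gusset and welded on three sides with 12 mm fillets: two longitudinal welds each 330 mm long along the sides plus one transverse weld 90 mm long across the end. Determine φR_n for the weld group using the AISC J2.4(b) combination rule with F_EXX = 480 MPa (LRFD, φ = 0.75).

t_e = 0.707 × 12 = 8.484 mm.
R_nwl = 0.6 × 480 × 8.484 × 660 × 10⁻³ = 1613 kN (longitudinal, 2 welds).
R_nwt = 0.6 × 480 × 8.484 × 90 × 10⁻³ = 219.9 kN (transverse, base value).
(i) R_nwl + R_nwt = 1833 kN; (ii) 0.85 R_nwl + 1.5 R_nwt = 1701 kN.
R_n = max = 1833 kN [governs: (i)]; φR_n = 1374 kN.

φR_n ≈ 1370 kN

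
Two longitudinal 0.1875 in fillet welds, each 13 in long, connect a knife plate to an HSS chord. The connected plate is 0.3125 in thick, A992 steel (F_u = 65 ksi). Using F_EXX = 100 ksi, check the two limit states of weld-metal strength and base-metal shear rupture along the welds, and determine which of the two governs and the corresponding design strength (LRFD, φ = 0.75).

t_e = 0.707 × 0.1875 = 0.1326 in; L = 26 in.
Weld metal: φR_n = 0.75 × 0.6 × 100 × 0.1326 × 26 = 155.1 kip.
Base metal (shear rupture): φR_n = 0.75 × 0.6 × 65 × 0.3125 × 26 = 237.7 kip.
Governing: weld metal.

φR_n ≈ 155 kip (weld metal governs)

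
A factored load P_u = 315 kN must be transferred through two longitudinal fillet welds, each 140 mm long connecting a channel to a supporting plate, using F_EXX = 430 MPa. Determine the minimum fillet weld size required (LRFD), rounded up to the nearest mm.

Total weld length L = 280 mm.
Required throat t_e = P_u / (φ × 0.6 F_EXX × L) = 315 / (0.75 × 0.6 × 430 × 280 × 10⁻³) = 5.814 mm.
Required leg w = t_e / 0.707 = 8.223 mm → use 9 mm.

w = 9 mm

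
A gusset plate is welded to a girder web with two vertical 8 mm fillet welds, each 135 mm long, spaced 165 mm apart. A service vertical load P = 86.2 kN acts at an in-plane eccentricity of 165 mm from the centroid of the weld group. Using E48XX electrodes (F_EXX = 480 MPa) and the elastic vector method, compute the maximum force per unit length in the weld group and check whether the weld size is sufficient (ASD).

Total weld length L_w = 270 mm. Treat welds as unit-width lines.
Polar moment about centroid: J = 2[d³/12 + d(b/2)²] = 2[135³/12 + 135×82.5²] = 2248000 mm³.
Direct shear f_v = P/L_w = 86.2×10³ / 270 = 319.3 N/mm (vertical).
Torsion M = P·e = 86.2×10³ × 165 = 14223000 N·mm.
Critical point at (x, y) = (82.5, 67.5) from centroid. f_tx = M·y/J = 427.1 N/mm; f_ty = M·x/J = 522 N/mm.
Resultant f_max = √[f_tx² + (f_v + f_ty)²] = √[427.1² + (319.3 + 522)²] = 943.5 N/mm.
Capacity per unit length: r_n/Ω = (1/2.0) × 0.6 × 480 × (0.707 × 8) = 814.5 N/mm.
943.5 > 814.5 → NOT adequate.

f_max ≈ 944 N/mm; NOT adequate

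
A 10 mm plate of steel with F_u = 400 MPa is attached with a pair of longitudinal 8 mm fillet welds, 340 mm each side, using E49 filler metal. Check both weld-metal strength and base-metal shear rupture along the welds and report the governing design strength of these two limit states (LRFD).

E49XX → F_EXX = 490 MPa.
t_e = 0.707 × 8 = 5.656 mm; L = 680 mm.
Weld metal: φR_n = 0.75 × 0.6 × 490 × 5.656 × 680 × 10⁻³ = 848.1 kN.
Base metal (shear rupture): φR_n = 0.75 × 0.6 × 400 × 10 × 680 × 10⁻³ = 1224 kN.
Governing: weld metal.

φR_n ≈ 848 kN (weld metal governs)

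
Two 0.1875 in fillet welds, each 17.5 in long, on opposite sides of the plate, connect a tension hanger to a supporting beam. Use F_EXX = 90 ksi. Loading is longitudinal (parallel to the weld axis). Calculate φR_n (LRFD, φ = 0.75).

φR_n ≈ 188 kips

Effective throat t_e = 0.707 × 0.1875 = 0.1326 in.
Total length L = 35 in; A_we = 0.1326 × 35 = 4.64 in².
F_nw = 0.6 F_EXX = 0.6 × 90 = 54 ksi.
φR_n = 0.75 × 54 × 4.64 = 187.9 kips.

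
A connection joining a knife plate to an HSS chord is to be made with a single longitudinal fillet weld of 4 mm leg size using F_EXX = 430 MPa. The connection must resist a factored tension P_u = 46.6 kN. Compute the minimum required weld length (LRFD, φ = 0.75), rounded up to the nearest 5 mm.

Throat t_e = 0.707 × 4 = 2.828 mm.
φr_n = 0.75 × 0.6 × 430 × 2.828 × 10⁻³ = 0.5472 kN/mm.
L_req = P_u / φr_n = 46.6 / 0.5472 = 85.16 mm total.
Round up → use L = 90 mm.

L = 90 mm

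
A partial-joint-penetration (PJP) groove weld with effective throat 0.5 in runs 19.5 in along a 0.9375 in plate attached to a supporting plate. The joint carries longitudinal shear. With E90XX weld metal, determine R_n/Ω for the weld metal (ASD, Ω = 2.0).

E90XX → F_EXX = 90 ksi.
Effective throat (given) t_e = 0.5 in.
A_we = 0.5 × 19.5 = 9.75 in².
F_nw = 0.6 F_EXX = 54 ksi.
R_n/Ω = (54 × 9.75) / 2.0 = 263.2 kips.

R_n/Ω ≈ 263 kips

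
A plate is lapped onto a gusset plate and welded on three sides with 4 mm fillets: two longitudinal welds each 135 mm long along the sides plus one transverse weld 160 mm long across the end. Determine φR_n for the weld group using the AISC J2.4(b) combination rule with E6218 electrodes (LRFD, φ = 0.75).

E62XX → F_EXX = 620 MPa.
t_e = 0.707 × 4 = 2.828 mm.
R_nwl = 0.6 × 620 × 2.828 × 270 × 10⁻³ = 284 kN (longitudinal, 2 welds).
R_nwt = 0.6 × 620 × 2.828 × 160 × 10⁻³ = 168.3 kN (transverse, base value).
(i) R_nwl + R_nwt = 452.4 kN; (ii) 0.85 R_nwl + 1.5 R_nwt = 493.9 kN.
R_n = max = 493.9 kN [governs: (ii)]; φR_n = 370.4 kN.

φR_n ≈ 370 kN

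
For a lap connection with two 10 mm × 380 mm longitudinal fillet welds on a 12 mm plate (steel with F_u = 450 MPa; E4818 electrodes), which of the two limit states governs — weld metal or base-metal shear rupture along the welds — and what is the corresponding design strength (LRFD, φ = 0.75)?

φR_n ≈ 1160 kN (weld metal governs)

E48XX → F_EXX = 480 MPa.
t_e = 0.707 × 10 = 7.07 mm; L = 760 mm.
Weld metal: φR_n = 0.75 × 0.6 × 480 × 7.07 × 760 × 10⁻³ = 1161 kN.
Base metal (shear rupture): φR_n = 0.75 × 0.6 × 450 × 12 × 760 × 10⁻³ = 1847 kN.
Governing: weld metal.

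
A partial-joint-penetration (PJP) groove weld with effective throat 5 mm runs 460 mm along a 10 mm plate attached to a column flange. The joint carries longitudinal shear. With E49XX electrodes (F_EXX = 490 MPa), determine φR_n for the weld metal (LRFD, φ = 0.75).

φR_n ≈ 507 kN

Effective throat (given) t_e = 5 mm.
A_we = 5 × 460 = 2300 mm².
F_nw = 0.6 F_EXX = 294 MPa.
φR_n = 0.75 × 294 × 2300 × 10⁻³ = 507.2 kN.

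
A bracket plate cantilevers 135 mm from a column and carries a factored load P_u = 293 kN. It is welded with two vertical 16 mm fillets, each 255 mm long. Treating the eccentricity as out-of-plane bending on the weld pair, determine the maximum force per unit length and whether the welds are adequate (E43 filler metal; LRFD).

f_max ≈ 1910 N/mm; adequate

E43XX → F_EXX = 430 MPa.
L_w = 2 × 255 = 510 mm; section modulus (unit throat) S = 2 × L²/6 = 21680 mm².
Direct shear f_v = P/L_w = 293×10³/510 = 574.5 N/mm.
Moment M = P × e = 293×10³ × 135 = 39555000 N·mm; bending f_b = M/S = 1825 N/mm.
f_max = √(f_v² + f_b²) = √(574.5² + 1825²) = 1913 N/mm.
φr_n = 0.75 × 0.6 × 430 × (0.707 × 16) = 2189 N/mm → adequate.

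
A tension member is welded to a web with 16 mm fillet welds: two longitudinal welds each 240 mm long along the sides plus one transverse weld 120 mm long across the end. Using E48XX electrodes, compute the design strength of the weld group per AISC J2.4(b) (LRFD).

E48XX → F_EXX = 480 MPa.
t_e = 0.707 × 16 = 11.31 mm.
R_nwl = 0.6 × 480 × 11.31 × 480 × 10⁻³ = 1564 kN (longitudinal, 2 welds).
R_nwt = 0.6 × 480 × 11.31 × 120 × 10⁻³ = 390.9 kN (transverse, base value).
(i) R_nwl + R_nwt = 1955 kN; (ii) 0.85 R_nwl + 1.5 R_nwt = 1916 kN.
R_n = max = 1955 kN [governs: (i)]; φR_n = 1466 kN.

φR_n ≈ 1470 kN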